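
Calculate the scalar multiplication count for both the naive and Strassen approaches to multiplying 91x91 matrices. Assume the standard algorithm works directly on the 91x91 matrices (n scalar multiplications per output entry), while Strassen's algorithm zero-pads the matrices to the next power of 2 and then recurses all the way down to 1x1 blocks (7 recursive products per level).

Matrix multiplication for 91x91 matrices:

Strassen's algorithm requires power-of-2 dimensions. Pad 91x91 to 128x128 (next power of 2).

Standard algorithm: 91^3 = 753571 multiplications
Strassen's algorithm: 7^(log2(128)) = 7^7 = 823543 multiplications
Difference: 753571 - 823543 = -69972 (Strassen uses MORE here due to padding overhead — for small or just-over-power-of-2 n, padding can outweigh the per-level savings)

Standard: 753571 multiplications (91^3). Strassen: 823543 multiplications (7^7, after padding to 128x128). Strassen reduces 8 recursive multiplications to 7 at each level.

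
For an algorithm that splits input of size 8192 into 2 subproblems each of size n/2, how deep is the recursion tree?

For divide and conquer with division factor 2:

Problem sizes at each level:
Level 0: 8192
Level 1: 4096
Level 2: 2048
Level 3: 1024
Level 4: 512
Level 5: 256
Level 6: 128
Level 7: 64
Level 8: 32
Level 9: 16
Level 10: 8
Level 11: 4
Level 12: 2
Level 13: 1

The root is level 0 and the size-1 base case is level 13 (the tree spans levels 0 through 13, i.e. 14 levels counting the root), so the depth is the number of divisions: log_2(8192) = 13

The recursion tree depth is log_2(8192) = 13. At each level, the problem size is divided by 2, so it takes 13 divisions to reduce to a base case of size 1. The algorithm makes 2 recursive calls at each level.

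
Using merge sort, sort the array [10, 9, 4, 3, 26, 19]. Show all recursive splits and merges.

Merge sort trace:

Split: [10, 9, 4, 3, 26, 19] -> [10, 9, 4] and [3, 26, 19]
  Split: [10, 9, 4] -> [10] and [9, 4]
    Split: [9, 4] -> [9] and [4]
    Merge: [9] + [4] -> [4, 9]
  Merge: [10] + [4, 9] -> [4, 9, 10]
  Split: [3, 26, 19] -> [3] and [26, 19]
    Split: [26, 19] -> [26] and [19]
    Merge: [26] + [19] -> [19, 26]
  Merge: [3] + [19, 26] -> [3, 19, 26]
Merge: [4, 9, 10] + [3, 19, 26] -> [3, 4, 9, 10, 19, 26]

Final sorted array: [3, 4, 9, 10, 19, 26]

The merge sort proceeds by recursively splitting the array and merging sorted halves.
After all merges, the sorted array is [3, 4, 9, 10, 19, 26].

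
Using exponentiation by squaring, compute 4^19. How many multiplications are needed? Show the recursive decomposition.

Computing 4^19 by squaring (build up from 4^1; each line after the first costs one multiplication):

4^1 = 4
4^2 = (4^1)^2 = 4^2 = 16
4^4 = (4^2)^2 = 16^2 = 256
4^8 = (4^4)^2 = 256^2 = 65536
4^9 = 4 * 4^8 = 4 * 65536 = 262144
4^18 = (4^9)^2 = 262144^2 = 68719476736
4^19 = 4 * 4^18 = 4 * 68719476736 = 274877906944

Result: 274877906944
Multiplications needed: 6 (6 lines after 4^1)

4^19 = 274877906944. Using exponentiation by squaring, this requires 6 multiplications. The key idea: if the exponent is even, square the half-power; if odd, multiply by the base once.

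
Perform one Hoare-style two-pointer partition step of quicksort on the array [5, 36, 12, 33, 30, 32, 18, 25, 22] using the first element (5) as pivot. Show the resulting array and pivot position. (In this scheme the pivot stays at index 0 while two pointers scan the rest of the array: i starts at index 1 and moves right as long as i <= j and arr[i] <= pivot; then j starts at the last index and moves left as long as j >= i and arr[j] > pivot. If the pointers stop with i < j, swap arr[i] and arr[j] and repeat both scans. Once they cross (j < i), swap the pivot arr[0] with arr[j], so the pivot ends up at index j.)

Hoare-style two-pointer partition with pivot = 5:

Initial array: [5, 36, 12, 33, 30, 32, 18, 25, 22]

Pointers start at i = 1, j = 8.
i ends at 1, j ends at 0: the pointers have crossed (j < i), so scanning stops.

j = 0, so swapping arr[0] with arr[j] leaves the pivot at position 0: [5, 36, 12, 33, 30, 32, 18, 25, 22]
Pivot position: 0

After partitioning with pivot 5, the array becomes [5, 36, 12, 33, 30, 32, 18, 25, 22]. The pivot is placed at index 0. All elements to the left of the pivot are <= 5, and all elements to the right are > 5.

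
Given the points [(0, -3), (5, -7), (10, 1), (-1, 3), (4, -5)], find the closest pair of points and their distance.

Computing all pairwise distances among 5 points:

d((0, -3), (5, -7)) = 6.4031
d((0, -3), (10, 1)) = 10.7703
d((0, -3), (-1, 3)) = 6.0828
d((0, -3), (4, -5)) = 4.4721
d((5, -7), (10, 1)) = 9.434
d((5, -7), (-1, 3)) = 11.6619
d((5, -7), (4, -5)) = 2.2361 <-- minimum
d((10, 1), (-1, 3)) = 11.1803
d((10, 1), (4, -5)) = 8.4853
d((-1, 3), (4, -5)) = 9.434

Closest pair: (5, -7) and (4, -5) with distance 2.2361

The closest pair is (5, -7) and (4, -5) with Euclidean distance 2.2361. For 5 points, brute-force pairwise comparison is shown above. For large n, the divide-and-conquer algorithm (sort by x, recurse on halves, check the dividing strip) achieves O(n log n).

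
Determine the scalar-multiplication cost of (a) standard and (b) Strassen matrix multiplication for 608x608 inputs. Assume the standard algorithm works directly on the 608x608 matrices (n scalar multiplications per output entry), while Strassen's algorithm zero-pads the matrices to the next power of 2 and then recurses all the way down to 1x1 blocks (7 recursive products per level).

Matrix multiplication for 608x608 matrices:

Strassen's algorithm requires power-of-2 dimensions. Pad 608x608 to 1024x1024 (next power of 2).

Standard algorithm: 608^3 = 224755712 multiplications
Strassen's algorithm: 7^(log2(1024)) = 7^10 = 282475249 multiplications
Difference: 224755712 - 282475249 = -57719537 (Strassen uses MORE here due to padding overhead — for small or just-over-power-of-2 n, padding can outweigh the per-level savings)

Standard: 224755712 multiplications (608^3). Strassen: 282475249 multiplications (7^10, after padding to 1024x1024). Strassen reduces 8 recursive multiplications to 7 at each level.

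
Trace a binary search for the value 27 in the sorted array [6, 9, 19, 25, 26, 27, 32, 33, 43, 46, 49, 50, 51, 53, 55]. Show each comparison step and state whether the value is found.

Binary search for 27 in [6, 9, 19, 25, 26, 27, 32, 33, 43, 46, 49, 50, 51, 53, 55]:

lo=0, hi=14, mid=7, arr[mid]=33 -> 33 > 27, search left half
lo=0, hi=6, mid=3, arr[mid]=25 -> 25 < 27, search right half
lo=4, hi=6, mid=5, arr[mid]=27 -> Found target at index 5!

Binary search finds 27 at index 5 after 3 comparisons. The search repeatedly halves the search space by comparing with the middle element.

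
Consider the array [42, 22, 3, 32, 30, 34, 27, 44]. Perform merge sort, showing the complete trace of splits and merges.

Merge sort trace:

Split: [42, 22, 3, 32, 30, 34, 27, 44] -> [42, 22, 3, 32] and [30, 34, 27, 44]
  Split: [42, 22, 3, 32] -> [42, 22] and [3, 32]
    Split: [42, 22] -> [42] and [22]
    Merge: [42] + [22] -> [22, 42]
    Split: [3, 32] -> [3] and [32]
    Merge: [3] + [32] -> [3, 32]
  Merge: [22, 42] + [3, 32] -> [3, 22, 32, 42]
  Split: [30, 34, 27, 44] -> [30, 34] and [27, 44]
    Split: [30, 34] -> [30] and [34]
    Merge: [30] + [34] -> [30, 34]
    Split: [27, 44] -> [27] and [44]
    Merge: [27] + [44] -> [27, 44]
  Merge: [30, 34] + [27, 44] -> [27, 30, 34, 44]
Merge: [3, 22, 32, 42] + [27, 30, 34, 44] -> [3, 22, 27, 30, 32, 34, 42, 44]

Final sorted array: [3, 22, 27, 30, 32, 34, 42, 44]

The merge sort proceeds by recursively splitting the array and merging sorted halves.
After all merges, the sorted array is [3, 22, 27, 30, 32, 34, 42, 44].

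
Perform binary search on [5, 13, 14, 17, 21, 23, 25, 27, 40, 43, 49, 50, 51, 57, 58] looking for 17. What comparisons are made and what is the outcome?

Binary search for 17 in [5, 13, 14, 17, 21, 23, 25, 27, 40, 43, 49, 50, 51, 57, 58]:

lo=0, hi=14, mid=7, arr[mid]=27 -> 27 > 17, search left half
lo=0, hi=6, mid=3, arr[mid]=17 -> Found target at index 3!

Binary search finds 17 at index 3 after 2 comparisons. The search repeatedly halves the search space by comparing with the middle element.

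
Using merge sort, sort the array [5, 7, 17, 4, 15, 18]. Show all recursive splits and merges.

Merge sort trace:

Split: [5, 7, 17, 4, 15, 18] -> [5, 7, 17] and [4, 15, 18]
  Split: [5, 7, 17] -> [5] and [7, 17]
    Split: [7, 17] -> [7] and [17]
    Merge: [7] + [17] -> [7, 17]
  Merge: [5] + [7, 17] -> [5, 7, 17]
  Split: [4, 15, 18] -> [4] and [15, 18]
    Split: [15, 18] -> [15] and [18]
    Merge: [15] + [18] -> [15, 18]
  Merge: [4] + [15, 18] -> [4, 15, 18]
Merge: [5, 7, 17] + [4, 15, 18] -> [4, 5, 7, 15, 17, 18]

Final sorted array: [4, 5, 7, 15, 17, 18]

The merge sort proceeds by recursively splitting the array and merging sorted halves.
After all merges, the sorted array is [4, 5, 7, 15, 17, 18].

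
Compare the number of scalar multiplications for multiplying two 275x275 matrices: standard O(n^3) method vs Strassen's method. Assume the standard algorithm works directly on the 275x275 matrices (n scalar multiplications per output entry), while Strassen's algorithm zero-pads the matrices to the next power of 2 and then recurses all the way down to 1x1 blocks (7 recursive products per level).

Matrix multiplication for 275x275 matrices:

Strassen's algorithm requires power-of-2 dimensions. Pad 275x275 to 512x512 (next power of 2).

Standard algorithm: 275^3 = 20796875 multiplications
Strassen's algorithm: 7^(log2(512)) = 7^9 = 40353607 multiplications
Difference: 20796875 - 40353607 = -19556732 (Strassen uses MORE here due to padding overhead — for small or just-over-power-of-2 n, padding can outweigh the per-level savings)

Standard: 20796875 multiplications (275^3). Strassen: 40353607 multiplications (7^9, after padding to 512x512). Strassen reduces 8 recursive multiplications to 7 at each level.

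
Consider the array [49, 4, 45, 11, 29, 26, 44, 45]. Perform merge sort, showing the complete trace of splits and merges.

Merge sort trace:

Split: [49, 4, 45, 11, 29, 26, 44, 45] -> [49, 4, 45, 11] and [29, 26, 44, 45]
  Split: [49, 4, 45, 11] -> [49, 4] and [45, 11]
    Split: [49, 4] -> [49] and [4]
    Merge: [49] + [4] -> [4, 49]
    Split: [45, 11] -> [45] and [11]
    Merge: [45] + [11] -> [11, 45]
  Merge: [4, 49] + [11, 45] -> [4, 11, 45, 49]
  Split: [29, 26, 44, 45] -> [29, 26] and [44, 45]
    Split: [29, 26] -> [29] and [26]
    Merge: [29] + [26] -> [26, 29]
    Split: [44, 45] -> [44] and [45]
    Merge: [44] + [45] -> [44, 45]
  Merge: [26, 29] + [44, 45] -> [26, 29, 44, 45]
Merge: [4, 11, 45, 49] + [26, 29, 44, 45] -> [4, 11, 26, 29, 44, 45, 45, 49]

Final sorted array: [4, 11, 26, 29, 44, 45, 45, 49]

The merge sort proceeds by recursively splitting the array and merging sorted halves.
After all merges, the sorted array is [4, 11, 26, 29, 44, 45, 45, 49].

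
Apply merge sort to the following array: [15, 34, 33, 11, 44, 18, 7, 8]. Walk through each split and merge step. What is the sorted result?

Merge sort trace:

Split: [15, 34, 33, 11, 44, 18, 7, 8] -> [15, 34, 33, 11] and [44, 18, 7, 8]
  Split: [15, 34, 33, 11] -> [15, 34] and [33, 11]
    Split: [15, 34] -> [15] and [34]
    Merge: [15] + [34] -> [15, 34]
    Split: [33, 11] -> [33] and [11]
    Merge: [33] + [11] -> [11, 33]
  Merge: [15, 34] + [11, 33] -> [11, 15, 33, 34]
  Split: [44, 18, 7, 8] -> [44, 18] and [7, 8]
    Split: [44, 18] -> [44] and [18]
    Merge: [44] + [18] -> [18, 44]
    Split: [7, 8] -> [7] and [8]
    Merge: [7] + [8] -> [7, 8]
  Merge: [18, 44] + [7, 8] -> [7, 8, 18, 44]
Merge: [11, 15, 33, 34] + [7, 8, 18, 44] -> [7, 8, 11, 15, 18, 33, 34, 44]

Final sorted array: [7, 8, 11, 15, 18, 33, 34, 44]

The merge sort proceeds by recursively splitting the array and merging sorted halves.
After all merges, the sorted array is [7, 8, 11, 15, 18, 33, 34, 44].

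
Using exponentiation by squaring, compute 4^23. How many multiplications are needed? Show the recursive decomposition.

Computing 4^23 by squaring (build up from 4^1; each line after the first costs one multiplication):

4^1 = 4
4^2 = (4^1)^2 = 4^2 = 16
4^4 = (4^2)^2 = 16^2 = 256
4^5 = 4 * 4^4 = 4 * 256 = 1024
4^10 = (4^5)^2 = 1024^2 = 1048576
4^11 = 4 * 4^10 = 4 * 1048576 = 4194304
4^22 = (4^11)^2 = 4194304^2 = 17592186044416
4^23 = 4 * 4^22 = 4 * 17592186044416 = 70368744177664

Result: 70368744177664
Multiplications needed: 7 (7 lines after 4^1)

4^23 = 70368744177664. Using exponentiation by squaring, this requires 7 multiplications. The key idea: if the exponent is even, square the half-power; if odd, multiply by the base once.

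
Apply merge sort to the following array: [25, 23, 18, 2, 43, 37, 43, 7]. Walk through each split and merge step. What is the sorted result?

Merge sort trace:

Split: [25, 23, 18, 2, 43, 37, 43, 7] -> [25, 23, 18, 2] and [43, 37, 43, 7]
  Split: [25, 23, 18, 2] -> [25, 23] and [18, 2]
    Split: [25, 23] -> [25] and [23]
    Merge: [25] + [23] -> [23, 25]
    Split: [18, 2] -> [18] and [2]
    Merge: [18] + [2] -> [2, 18]
  Merge: [23, 25] + [2, 18] -> [2, 18, 23, 25]
  Split: [43, 37, 43, 7] -> [43, 37] and [43, 7]
    Split: [43, 37] -> [43] and [37]
    Merge: [43] + [37] -> [37, 43]
    Split: [43, 7] -> [43] and [7]
    Merge: [43] + [7] -> [7, 43]
  Merge: [37, 43] + [7, 43] -> [7, 37, 43, 43]
Merge: [2, 18, 23, 25] + [7, 37, 43, 43] -> [2, 7, 18, 23, 25, 37, 43, 43]

Final sorted array: [2, 7, 18, 23, 25, 37, 43, 43]

The merge sort proceeds by recursively splitting the array and merging sorted halves.
After all merges, the sorted array is [2, 7, 18, 23, 25, 37, 43, 43].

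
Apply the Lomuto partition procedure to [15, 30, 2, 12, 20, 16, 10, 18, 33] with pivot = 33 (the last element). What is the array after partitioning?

Lomuto partition with pivot = 33:

Initial array: [15, 30, 2, 12, 20, 16, 10, 18, 33]

arr[0]=15 <= 33: swap with position 0, array becomes [15, 30, 2, 12, 20, 16, 10, 18, 33]
arr[1]=30 <= 33: swap with position 1, array becomes [15, 30, 2, 12, 20, 16, 10, 18, 33]
arr[2]=2 <= 33: swap with position 2, array becomes [15, 30, 2, 12, 20, 16, 10, 18, 33]
arr[3]=12 <= 33: swap with position 3, array becomes [15, 30, 2, 12, 20, 16, 10, 18, 33]
arr[4]=20 <= 33: swap with position 4, array becomes [15, 30, 2, 12, 20, 16, 10, 18, 33]
arr[5]=16 <= 33: swap with position 5, array becomes [15, 30, 2, 12, 20, 16, 10, 18, 33]
arr[6]=10 <= 33: swap with position 6, array becomes [15, 30, 2, 12, 20, 16, 10, 18, 33]
arr[7]=18 <= 33: swap with position 7, array becomes [15, 30, 2, 12, 20, 16, 10, 18, 33]

Place pivot at position 8: [15, 30, 2, 12, 20, 16, 10, 18, 33]
Pivot position: 8

After partitioning with pivot 33, the array becomes [15, 30, 2, 12, 20, 16, 10, 18, 33]. The pivot is placed at index 8. All elements to the left of the pivot are <= 33, and all elements to the right are > 33.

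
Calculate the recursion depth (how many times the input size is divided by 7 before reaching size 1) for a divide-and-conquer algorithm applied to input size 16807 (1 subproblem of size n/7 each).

For divide and conquer with division factor 7:

Problem sizes at each level:
Level 0: 16807
Level 1: 2401
Level 2: 343
Level 3: 49
Level 4: 7
Level 5: 1

The root is level 0 and the size-1 base case is level 5 (the tree spans levels 0 through 5, i.e. 6 levels counting the root), so the depth is the number of divisions: log_7(16807) = 5

The recursion tree depth is log_7(16807) = 5. At each level, the problem size is divided by 7, so it takes 5 divisions to reduce to a base case of size 1. The algorithm makes 1 recursive call at each level.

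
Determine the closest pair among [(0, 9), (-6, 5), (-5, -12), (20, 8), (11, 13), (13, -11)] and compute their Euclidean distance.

Computing all pairwise distances among 6 points:

d((0, 9), (-6, 5)) = 7.2111 <-- minimum
d((0, 9), (-5, -12)) = 21.587
d((0, 9), (20, 8)) = 20.025
d((0, 9), (11, 13)) = 11.7047
d((0, 9), (13, -11)) = 23.8537
d((-6, 5), (-5, -12)) = 17.0294
d((-6, 5), (20, 8)) = 26.1725
d((-6, 5), (11, 13)) = 18.7883
d((-6, 5), (13, -11)) = 24.8395
d((-5, -12), (20, 8)) = 32.0156
d((-5, -12), (11, 13)) = 29.6816
d((-5, -12), (13, -11)) = 18.0278
d((20, 8), (11, 13)) = 10.2956
d((20, 8), (13, -11)) = 20.2485
d((11, 13), (13, -11)) = 24.0832

Closest pair: (0, 9) and (-6, 5) with distance 7.2111

The closest pair is (0, 9) and (-6, 5) with Euclidean distance 7.2111. For 6 points, brute-force pairwise comparison is shown above. For large n, the divide-and-conquer algorithm (sort by x, recurse on halves, check the dividing strip) achieves O(n log n).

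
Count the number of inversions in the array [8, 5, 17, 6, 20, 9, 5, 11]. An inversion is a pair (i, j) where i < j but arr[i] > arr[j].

Finding inversions in [8, 5, 17, 6, 20, 9, 5, 11]:

(0, 1): arr[0]=8 > arr[1]=5
(0, 3): arr[0]=8 > arr[3]=6
(0, 6): arr[0]=8 > arr[6]=5
(2, 3): arr[2]=17 > arr[3]=6
(2, 5): arr[2]=17 > arr[5]=9
(2, 6): arr[2]=17 > arr[6]=5
(2, 7): arr[2]=17 > arr[7]=11
(3, 6): arr[3]=6 > arr[6]=5
(4, 5): arr[4]=20 > arr[5]=9
(4, 6): arr[4]=20 > arr[6]=5
(4, 7): arr[4]=20 > arr[7]=11
(5, 6): arr[5]=9 > arr[6]=5

Total inversions: 12

The array has 12 inversion(s): (0,1), (0,3), (0,6), (2,3), (2,5), (2,6), (2,7), (3,6), (4,5), (4,6), (4,7), (5,6). Each pair (i,j) satisfies i < j and arr[i] > arr[j].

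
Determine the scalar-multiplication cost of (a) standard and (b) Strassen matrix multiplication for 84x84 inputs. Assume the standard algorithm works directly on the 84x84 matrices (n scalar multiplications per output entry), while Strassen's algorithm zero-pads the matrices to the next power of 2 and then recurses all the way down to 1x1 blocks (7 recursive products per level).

Matrix multiplication for 84x84 matrices:

Strassen's algorithm requires power-of-2 dimensions. Pad 84x84 to 128x128 (next power of 2).

Standard algorithm: 84^3 = 592704 multiplications
Strassen's algorithm: 7^(log2(128)) = 7^7 = 823543 multiplications
Difference: 592704 - 823543 = -230839 (Strassen uses MORE here due to padding overhead — for small or just-over-power-of-2 n, padding can outweigh the per-level savings)

Standard: 592704 multiplications (84^3). Strassen: 823543 multiplications (7^7, after padding to 128x128). Strassen reduces 8 recursive multiplications to 7 at each level.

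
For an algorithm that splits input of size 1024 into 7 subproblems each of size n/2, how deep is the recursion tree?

For divide and conquer with division factor 2:

Problem sizes at each level:
Level 0: 1024
Level 1: 512
Level 2: 256
Level 3: 128
Level 4: 64
Level 5: 32
Level 6: 16
Level 7: 8
Level 8: 4
Level 9: 2
Level 10: 1

The root is level 0 and the size-1 base case is level 10 (the tree spans levels 0 through 10, i.e. 11 levels counting the root), so the depth is the number of divisions: log_2(1024) = 10

The recursion tree depth is log_2(1024) = 10. At each level, the problem size is divided by 2, so it takes 10 divisions to reduce to a base case of size 1. The algorithm makes 7 recursive calls at each level.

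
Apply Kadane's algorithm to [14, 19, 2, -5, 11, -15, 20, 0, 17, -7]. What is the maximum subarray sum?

Using Kadane's algorithm on [14, 19, 2, -5, 11, -15, 20, 0, 17, -7]:

Scanning through the array:
Position 1 (value 19): max_ending_here = 33, max_so_far = 33
Position 2 (value 2): max_ending_here = 35, max_so_far = 35
Position 3 (value -5): max_ending_here = 30, max_so_far = 35
Position 4 (value 11): max_ending_here = 41, max_so_far = 41
Position 5 (value -15): max_ending_here = 26, max_so_far = 41
Position 6 (value 20): max_ending_here = 46, max_so_far = 46
Position 7 (value 0): max_ending_here = 46, max_so_far = 46
Position 8 (value 17): max_ending_here = 63, max_so_far = 63
Position 9 (value -7): max_ending_here = 56, max_so_far = 63

Maximum subarray: [14, 19, 2, -5, 11, -15, 20, 0, 17]
Maximum sum: 63

The maximum subarray is [14, 19, 2, -5, 11, -15, 20, 0, 17] with sum 63. This subarray runs from index 0 to index 8.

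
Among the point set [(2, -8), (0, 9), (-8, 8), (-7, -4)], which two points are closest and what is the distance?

Computing all pairwise distances among 4 points:

d((2, -8), (0, 9)) = 17.1172
d((2, -8), (-8, 8)) = 18.868
d((2, -8), (-7, -4)) = 9.8489
d((0, 9), (-8, 8)) = 8.0623 <-- minimum
d((0, 9), (-7, -4)) = 14.7648
d((-8, 8), (-7, -4)) = 12.0416

Closest pair: (0, 9) and (-8, 8) with distance 8.0623

The closest pair is (0, 9) and (-8, 8) with Euclidean distance 8.0623. For 4 points, brute-force pairwise comparison is shown above. For large n, the divide-and-conquer algorithm (sort by x, recurse on halves, check the dividing strip) achieves O(n log n).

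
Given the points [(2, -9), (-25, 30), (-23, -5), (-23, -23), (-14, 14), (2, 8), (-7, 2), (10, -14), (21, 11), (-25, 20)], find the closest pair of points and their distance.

Computing all pairwise distances among 10 points:

d((2, -9), (-25, 30)) = 47.4342
d((2, -9), (-23, -5)) = 25.318
d((2, -9), (-23, -23)) = 28.6531
d((2, -9), (-14, 14)) = 28.0179
d((2, -9), (2, 8)) = 17.0
d((2, -9), (-7, 2)) = 14.2127
d((2, -9), (10, -14)) = 9.434 <-- minimum
d((2, -9), (21, 11)) = 27.5862
d((2, -9), (-25, 20)) = 39.6232
d((-25, 30), (-23, -5)) = 35.0571
d((-25, 30), (-23, -23)) = 53.0377
d((-25, 30), (-14, 14)) = 19.4165
d((-25, 30), (2, 8)) = 34.8281
d((-25, 30), (-7, 2)) = 33.2866
d((-25, 30), (10, -14)) = 56.2228
d((-25, 30), (21, 11)) = 49.7695
d((-25, 30), (-25, 20)) = 10.0
d((-23, -5), (-23, -23)) = 18.0
d((-23, -5), (-14, 14)) = 21.0238
d((-23, -5), (2, 8)) = 28.178
d((-23, -5), (-7, 2)) = 17.4642
d((-23, -5), (10, -14)) = 34.2053
d((-23, -5), (21, 11)) = 46.8188
d((-23, -5), (-25, 20)) = 25.0799
d((-23, -23), (-14, 14)) = 38.0789
d((-23, -23), (2, 8)) = 39.8246
d((-23, -23), (-7, 2)) = 29.6816
d((-23, -23), (10, -14)) = 34.2053
d((-23, -23), (21, 11)) = 55.6058
d((-23, -23), (-25, 20)) = 43.0465
d((-14, 14), (2, 8)) = 17.088
d((-14, 14), (-7, 2)) = 13.8924
d((-14, 14), (10, -14)) = 36.8782
d((-14, 14), (21, 11)) = 35.1283
d((-14, 14), (-25, 20)) = 12.53
d((2, 8), (-7, 2)) = 10.8167
d((2, 8), (10, -14)) = 23.4094
d((2, 8), (21, 11)) = 19.2354
d((2, 8), (-25, 20)) = 29.5466
d((-7, 2), (10, -14)) = 23.3452
d((-7, 2), (21, 11)) = 29.4109
d((-7, 2), (-25, 20)) = 25.4558
d((10, -14), (21, 11)) = 27.313
d((10, -14), (-25, 20)) = 48.7955
d((21, 11), (-25, 20)) = 46.8722

Closest pair: (2, -9) and (10, -14) with distance 9.434

The closest pair is (2, -9) and (10, -14) with Euclidean distance 9.434. For 10 points, brute-force pairwise comparison is shown above. For large n, the divide-and-conquer algorithm (sort by x, recurse on halves, check the dividing strip) achieves O(n log n).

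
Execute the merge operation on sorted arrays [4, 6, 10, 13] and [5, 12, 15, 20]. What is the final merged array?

Merging process:

Compare 4 vs 5: take 4 from left. Merged: [4]
Compare 6 vs 5: take 5 from right. Merged: [4, 5]
Compare 6 vs 12: take 6 from left. Merged: [4, 5, 6]
Compare 10 vs 12: take 10 from left. Merged: [4, 5, 6, 10]
Compare 13 vs 12: take 12 from right. Merged: [4, 5, 6, 10, 12]
Compare 13 vs 15: take 13 from left. Merged: [4, 5, 6, 10, 12, 13]
Append remaining from right: [15, 20]. Merged: [4, 5, 6, 10, 12, 13, 15, 20]

Final merged array: [4, 5, 6, 10, 12, 13, 15, 20]
Total comparisons: 6

The merged array is [4, 5, 6, 10, 12, 13, 15, 20], requiring 6 comparisons. The merge step runs in O(n) time where n is the total number of elements.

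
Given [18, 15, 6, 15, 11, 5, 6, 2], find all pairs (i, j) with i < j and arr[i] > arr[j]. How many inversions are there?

Finding inversions in [18, 15, 6, 15, 11, 5, 6, 2]:

(0, 1): arr[0]=18 > arr[1]=15
(0, 2): arr[0]=18 > arr[2]=6
(0, 3): arr[0]=18 > arr[3]=15
(0, 4): arr[0]=18 > arr[4]=11
(0, 5): arr[0]=18 > arr[5]=5
(0, 6): arr[0]=18 > arr[6]=6
(0, 7): arr[0]=18 > arr[7]=2
(1, 2): arr[1]=15 > arr[2]=6
(1, 4): arr[1]=15 > arr[4]=11
(1, 5): arr[1]=15 > arr[5]=5
(1, 6): arr[1]=15 > arr[6]=6
(1, 7): arr[1]=15 > arr[7]=2
(2, 5): arr[2]=6 > arr[5]=5
(2, 7): arr[2]=6 > arr[7]=2
(3, 4): arr[3]=15 > arr[4]=11
(3, 5): arr[3]=15 > arr[5]=5
(3, 6): arr[3]=15 > arr[6]=6
(3, 7): arr[3]=15 > arr[7]=2
(4, 5): arr[4]=11 > arr[5]=5
(4, 6): arr[4]=11 > arr[6]=6
(4, 7): arr[4]=11 > arr[7]=2
(5, 7): arr[5]=5 > arr[7]=2
(6, 7): arr[6]=6 > arr[7]=2

Total inversions: 23

The array has 23 inversion(s): (0,1), (0,2), (0,3), (0,4), (0,5), (0,6), (0,7), (1,2), (1,4), (1,5), (1,6), (1,7), (2,5), (2,7), (3,4), (3,5), (3,6), (3,7), (4,5), (4,6), (4,7), (5,7), (6,7). Each pair (i,j) satisfies i < j and arr[i] > arr[j].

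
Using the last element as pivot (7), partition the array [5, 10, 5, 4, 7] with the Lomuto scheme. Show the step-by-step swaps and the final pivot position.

Lomuto partition with pivot = 7:

Initial array: [5, 10, 5, 4, 7]

arr[0]=5 <= 7: swap with position 0, array becomes [5, 10, 5, 4, 7]
arr[1]=10 > 7: no swap
arr[2]=5 <= 7: swap with position 1, array becomes [5, 5, 10, 4, 7]
arr[3]=4 <= 7: swap with position 2, array becomes [5, 5, 4, 10, 7]

Place pivot at position 3: [5, 5, 4, 7, 10]
Pivot position: 3

After partitioning with pivot 7, the array becomes [5, 5, 4, 7, 10]. The pivot is placed at index 3. All elements to the left of the pivot are <= 7, and all elements to the right are > 7.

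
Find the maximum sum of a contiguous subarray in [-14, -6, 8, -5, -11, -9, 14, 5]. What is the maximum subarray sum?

Using Kadane's algorithm on [-14, -6, 8, -5, -11, -9, 14, 5]:

Scanning through the array:
Position 1 (value -6): max_ending_here = -6, max_so_far = -6
Position 2 (value 8): max_ending_here = 8, max_so_far = 8
Position 3 (value -5): max_ending_here = 3, max_so_far = 8
Position 4 (value -11): max_ending_here = -8, max_so_far = 8
Position 5 (value -9): max_ending_here = -9, max_so_far = 8
Position 6 (value 14): max_ending_here = 14, max_so_far = 14
Position 7 (value 5): max_ending_here = 19, max_so_far = 19

Maximum subarray: [14, 5]
Maximum sum: 19

The maximum subarray is [14, 5] with sum 19. This subarray runs from index 6 to index 7.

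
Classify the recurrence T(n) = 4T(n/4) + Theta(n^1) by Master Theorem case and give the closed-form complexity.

Master Theorem for T(n) = 4T(n/4) + O(n^1):

a = 4, b = 4, c = 1
log_b(a) = log_4(4) = 1.0000

Case 2: c = 1 = log_4(4) = 1.0000
T(n) = O(n^1 log n) = O(n log n)

For T(n) = 4T(n/4) + O(n^1): log_4(4) = 1.0000. This is Case 2 of the Master Theorem (c = log_b(a), equal work at all levels), giving O(n log n).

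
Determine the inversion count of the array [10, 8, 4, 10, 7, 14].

Finding inversions in [10, 8, 4, 10, 7, 14]:

(0, 1): arr[0]=10 > arr[1]=8
(0, 2): arr[0]=10 > arr[2]=4
(0, 4): arr[0]=10 > arr[4]=7
(1, 2): arr[1]=8 > arr[2]=4
(1, 4): arr[1]=8 > arr[4]=7
(3, 4): arr[3]=10 > arr[4]=7

Total inversions: 6

The array has 6 inversion(s): (0,1), (0,2), (0,4), (1,2), (1,4), (3,4). Each pair (i,j) satisfies i < j and arr[i] > arr[j].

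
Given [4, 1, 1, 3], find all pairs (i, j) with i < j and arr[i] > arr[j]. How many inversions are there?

Finding inversions in [4, 1, 1, 3]:

(0, 1): arr[0]=4 > arr[1]=1
(0, 2): arr[0]=4 > arr[2]=1
(0, 3): arr[0]=4 > arr[3]=3

Total inversions: 3

The array has 3 inversion(s): (0,1), (0,2), (0,3). Each pair (i,j) satisfies i < j and arr[i] > arr[j].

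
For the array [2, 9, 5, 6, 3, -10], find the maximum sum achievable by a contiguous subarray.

Using Kadane's algorithm on [2, 9, 5, 6, 3, -10]:

Scanning through the array:
Position 1 (value 9): max_ending_here = 11, max_so_far = 11
Position 2 (value 5): max_ending_here = 16, max_so_far = 16
Position 3 (value 6): max_ending_here = 22, max_so_far = 22
Position 4 (value 3): max_ending_here = 25, max_so_far = 25
Position 5 (value -10): max_ending_here = 15, max_so_far = 25

Maximum subarray: [2, 9, 5, 6, 3]
Maximum sum: 25

The maximum subarray is [2, 9, 5, 6, 3] with sum 25. This subarray runs from index 0 to index 4.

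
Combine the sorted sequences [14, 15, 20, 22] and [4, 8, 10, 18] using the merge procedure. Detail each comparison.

Merging process:

Compare 14 vs 4: take 4 from right. Merged: [4]
Compare 14 vs 8: take 8 from right. Merged: [4, 8]
Compare 14 vs 10: take 10 from right. Merged: [4, 8, 10]
Compare 14 vs 18: take 14 from left. Merged: [4, 8, 10, 14]
Compare 15 vs 18: take 15 from left. Merged: [4, 8, 10, 14, 15]
Compare 20 vs 18: take 18 from right. Merged: [4, 8, 10, 14, 15, 18]
Append remaining from left: [20, 22]. Merged: [4, 8, 10, 14, 15, 18, 20, 22]

Final merged array: [4, 8, 10, 14, 15, 18, 20, 22]
Total comparisons: 6

The merged array is [4, 8, 10, 14, 15, 18, 20, 22], requiring 6 comparisons. The merge step runs in O(n) time where n is the total number of elements.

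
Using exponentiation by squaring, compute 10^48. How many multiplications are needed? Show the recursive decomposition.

Computing 10^48 by squaring (build up from 10^1; each line after the first costs one multiplication):

10^1 = 10
10^2 = (10^1)^2 = 10^2 = 100
10^3 = 10 * 10^2 = 10 * 100 = 1000
10^6 = (10^3)^2 = 1000^2 = 1000000
10^12 = (10^6)^2 = 1000000^2 = 1000000000000
10^24 = (10^12)^2 = 1000000000000^2 = 1000000000000000000000000
10^48 = (10^24)^2 = 1000000000000000000000000^2 = 1000000000000000000000000000000000000000000000000

Result: 1000000000000000000000000000000000000000000000000
Multiplications needed: 6 (6 lines after 10^1)

10^48 = 1000000000000000000000000000000000000000000000000. Using exponentiation by squaring, this requires 6 multiplications. The key idea: if the exponent is even, square the half-power; if odd, multiply by the base once.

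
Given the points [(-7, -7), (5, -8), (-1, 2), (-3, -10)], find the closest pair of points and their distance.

Computing all pairwise distances among 4 points:

d((-7, -7), (5, -8)) = 12.0416
d((-7, -7), (-1, 2)) = 10.8167
d((-7, -7), (-3, -10)) = 5.0 <-- minimum
d((5, -8), (-1, 2)) = 11.6619
d((5, -8), (-3, -10)) = 8.2462
d((-1, 2), (-3, -10)) = 12.1655

Closest pair: (-7, -7) and (-3, -10) with distance 5.0

The closest pair is (-7, -7) and (-3, -10) with Euclidean distance 5.0. For 4 points, brute-force pairwise comparison is shown above. For large n, the divide-and-conquer algorithm (sort by x, recurse on halves, check the dividing strip) achieves O(n log n).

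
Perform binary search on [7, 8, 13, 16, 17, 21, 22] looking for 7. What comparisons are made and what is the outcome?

Binary search for 7 in [7, 8, 13, 16, 17, 21, 22]:

lo=0, hi=6, mid=3, arr[mid]=16 -> 16 > 7, search left half
lo=0, hi=2, mid=1, arr[mid]=8 -> 8 > 7, search left half
lo=0, hi=0, mid=0, arr[mid]=7 -> Found target at index 0!

Binary search finds 7 at index 0 after 3 comparisons. The search repeatedly halves the search space by comparing with the middle element.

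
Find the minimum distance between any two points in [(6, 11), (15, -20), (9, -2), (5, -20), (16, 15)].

Computing all pairwise distances among 5 points:

d((6, 11), (15, -20)) = 32.28
d((6, 11), (9, -2)) = 13.3417
d((6, 11), (5, -20)) = 31.0161
d((6, 11), (16, 15)) = 10.7703
d((15, -20), (9, -2)) = 18.9737
d((15, -20), (5, -20)) = 10.0 <-- minimum
d((15, -20), (16, 15)) = 35.0143
d((9, -2), (5, -20)) = 18.4391
d((9, -2), (16, 15)) = 18.3848
d((5, -20), (16, 15)) = 36.6879

Closest pair: (15, -20) and (5, -20) with distance 10.0

The closest pair is (15, -20) and (5, -20) with Euclidean distance 10.0. For 5 points, brute-force pairwise comparison is shown above. For large n, the divide-and-conquer algorithm (sort by x, recurse on halves, check the dividing strip) achieves O(n log n).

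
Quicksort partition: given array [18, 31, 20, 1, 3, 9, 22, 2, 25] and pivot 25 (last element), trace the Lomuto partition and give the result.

Lomuto partition with pivot = 25:

Initial array: [18, 31, 20, 1, 3, 9, 22, 2, 25]

arr[0]=18 <= 25: swap with position 0, array becomes [18, 31, 20, 1, 3, 9, 22, 2, 25]
arr[1]=31 > 25: no swap
arr[2]=20 <= 25: swap with position 1, array becomes [18, 20, 31, 1, 3, 9, 22, 2, 25]
arr[3]=1 <= 25: swap with position 2, array becomes [18, 20, 1, 31, 3, 9, 22, 2, 25]
arr[4]=3 <= 25: swap with position 3, array becomes [18, 20, 1, 3, 31, 9, 22, 2, 25]
arr[5]=9 <= 25: swap with position 4, array becomes [18, 20, 1, 3, 9, 31, 22, 2, 25]
arr[6]=22 <= 25: swap with position 5, array becomes [18, 20, 1, 3, 9, 22, 31, 2, 25]
arr[7]=2 <= 25: swap with position 6, array becomes [18, 20, 1, 3, 9, 22, 2, 31, 25]

Place pivot at position 7: [18, 20, 1, 3, 9, 22, 2, 25, 31]
Pivot position: 7

After partitioning with pivot 25, the array becomes [18, 20, 1, 3, 9, 22, 2, 25, 31]. The pivot is placed at index 7. All elements to the left of the pivot are <= 25, and all elements to the right are > 25.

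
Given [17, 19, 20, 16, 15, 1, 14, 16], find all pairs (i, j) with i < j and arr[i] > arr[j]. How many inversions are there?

Finding inversions in [17, 19, 20, 16, 15, 1, 14, 16]:

(0, 3): arr[0]=17 > arr[3]=16
(0, 4): arr[0]=17 > arr[4]=15
(0, 5): arr[0]=17 > arr[5]=1
(0, 6): arr[0]=17 > arr[6]=14
(0, 7): arr[0]=17 > arr[7]=16
(1, 3): arr[1]=19 > arr[3]=16
(1, 4): arr[1]=19 > arr[4]=15
(1, 5): arr[1]=19 > arr[5]=1
(1, 6): arr[1]=19 > arr[6]=14
(1, 7): arr[1]=19 > arr[7]=16
(2, 3): arr[2]=20 > arr[3]=16
(2, 4): arr[2]=20 > arr[4]=15
(2, 5): arr[2]=20 > arr[5]=1
(2, 6): arr[2]=20 > arr[6]=14
(2, 7): arr[2]=20 > arr[7]=16
(3, 4): arr[3]=16 > arr[4]=15
(3, 5): arr[3]=16 > arr[5]=1
(3, 6): arr[3]=16 > arr[6]=14
(4, 5): arr[4]=15 > arr[5]=1
(4, 6): arr[4]=15 > arr[6]=14

Total inversions: 20

The array has 20 inversion(s): (0,3), (0,4), (0,5), (0,6), (0,7), (1,3), (1,4), (1,5), (1,6), (1,7), (2,3), (2,4), (2,5), (2,6), (2,7), (3,4), (3,5), (3,6), (4,5), (4,6). Each pair (i,j) satisfies i < j and arr[i] > arr[j].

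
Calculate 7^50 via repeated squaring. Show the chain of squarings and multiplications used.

Computing 7^50 by squaring (build up from 7^1; each line after the first costs one multiplication):

7^1 = 7
7^2 = (7^1)^2 = 7^2 = 49
7^3 = 7 * 7^2 = 7 * 49 = 343
7^6 = (7^3)^2 = 343^2 = 117649
7^12 = (7^6)^2 = 117649^2 = 13841287201
7^24 = (7^12)^2 = 13841287201^2 = 191581231380566414401
7^25 = 7 * 7^24 = 7 * 191581231380566414401 = 1341068619663964900807
7^50 = (7^25)^2 = 1341068619663964900807^2 = 1798465042647412146620280340569649349251249

Result: 1798465042647412146620280340569649349251249
Multiplications needed: 7 (7 lines after 7^1)

7^50 = 1798465042647412146620280340569649349251249. Using exponentiation by squaring, this requires 7 multiplications. The key idea: if the exponent is even, square the half-power; if odd, multiply by the base once.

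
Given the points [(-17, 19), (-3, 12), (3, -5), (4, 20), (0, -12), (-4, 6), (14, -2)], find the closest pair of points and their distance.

Computing all pairwise distances among 7 points:

d((-17, 19), (-3, 12)) = 15.6525
d((-17, 19), (3, -5)) = 31.241
d((-17, 19), (4, 20)) = 21.0238
d((-17, 19), (0, -12)) = 35.3553
d((-17, 19), (-4, 6)) = 18.3848
d((-17, 19), (14, -2)) = 37.4433
d((-3, 12), (3, -5)) = 18.0278
d((-3, 12), (4, 20)) = 10.6301
d((-3, 12), (0, -12)) = 24.1868
d((-3, 12), (-4, 6)) = 6.0828 <-- minimum
d((-3, 12), (14, -2)) = 22.0227
d((3, -5), (4, 20)) = 25.02
d((3, -5), (0, -12)) = 7.6158
d((3, -5), (-4, 6)) = 13.0384
d((3, -5), (14, -2)) = 11.4018
d((4, 20), (0, -12)) = 32.249
d((4, 20), (-4, 6)) = 16.1245
d((4, 20), (14, -2)) = 24.1661
d((0, -12), (-4, 6)) = 18.4391
d((0, -12), (14, -2)) = 17.2047
d((-4, 6), (14, -2)) = 19.6977

Closest pair: (-3, 12) and (-4, 6) with distance 6.0828

The closest pair is (-3, 12) and (-4, 6) with Euclidean distance 6.0828. For 7 points, brute-force pairwise comparison is shown above. For large n, the divide-and-conquer algorithm (sort by x, recurse on halves, check the dividing strip) achieves O(n log n).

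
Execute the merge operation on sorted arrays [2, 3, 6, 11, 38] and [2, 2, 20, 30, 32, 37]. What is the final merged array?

Merging process:

Compare 2 vs 2: take 2 from left. Merged: [2]
Compare 3 vs 2: take 2 from right. Merged: [2, 2]
Compare 3 vs 2: take 2 from right. Merged: [2, 2, 2]
Compare 3 vs 20: take 3 from left. Merged: [2, 2, 2, 3]
Compare 6 vs 20: take 6 from left. Merged: [2, 2, 2, 3, 6]
Compare 11 vs 20: take 11 from left. Merged: [2, 2, 2, 3, 6, 11]
Compare 38 vs 20: take 20 from right. Merged: [2, 2, 2, 3, 6, 11, 20]
Compare 38 vs 30: take 30 from right. Merged: [2, 2, 2, 3, 6, 11, 20, 30]
Compare 38 vs 32: take 32 from right. Merged: [2, 2, 2, 3, 6, 11, 20, 30, 32]
Compare 38 vs 37: take 37 from right. Merged: [2, 2, 2, 3, 6, 11, 20, 30, 32, 37]
Append remaining from left: [38]. Merged: [2, 2, 2, 3, 6, 11, 20, 30, 32, 37, 38]

Final merged array: [2, 2, 2, 3, 6, 11, 20, 30, 32, 37, 38]
Total comparisons: 10

The merged array is [2, 2, 2, 3, 6, 11, 20, 30, 32, 37, 38], requiring 10 comparisons. The merge step runs in O(n) time where n is the total number of elements.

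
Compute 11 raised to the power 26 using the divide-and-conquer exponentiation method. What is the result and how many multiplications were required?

Computing 11^26 by squaring (build up from 11^1; each line after the first costs one multiplication):

11^1 = 11
11^2 = (11^1)^2 = 11^2 = 121
11^3 = 11 * 11^2 = 11 * 121 = 1331
11^6 = (11^3)^2 = 1331^2 = 1771561
11^12 = (11^6)^2 = 1771561^2 = 3138428376721
11^13 = 11 * 11^12 = 11 * 3138428376721 = 34522712143931
11^26 = (11^13)^2 = 34522712143931^2 = 1191817653772720942460132761

Result: 1191817653772720942460132761
Multiplications needed: 6 (6 lines after 11^1)

11^26 = 1191817653772720942460132761. Using exponentiation by squaring, this requires 6 multiplications. The key idea: if the exponent is even, square the half-power; if odd, multiply by the base once.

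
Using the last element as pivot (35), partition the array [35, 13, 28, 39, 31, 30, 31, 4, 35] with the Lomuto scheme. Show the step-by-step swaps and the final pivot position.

Lomuto partition with pivot = 35:

Initial array: [35, 13, 28, 39, 31, 30, 31, 4, 35]

arr[0]=35 <= 35: swap with position 0, array becomes [35, 13, 28, 39, 31, 30, 31, 4, 35]
arr[1]=13 <= 35: swap with position 1, array becomes [35, 13, 28, 39, 31, 30, 31, 4, 35]
arr[2]=28 <= 35: swap with position 2, array becomes [35, 13, 28, 39, 31, 30, 31, 4, 35]
arr[3]=39 > 35: no swap
arr[4]=31 <= 35: swap with position 3, array becomes [35, 13, 28, 31, 39, 30, 31, 4, 35]
arr[5]=30 <= 35: swap with position 4, array becomes [35, 13, 28, 31, 30, 39, 31, 4, 35]
arr[6]=31 <= 35: swap with position 5, array becomes [35, 13, 28, 31, 30, 31, 39, 4, 35]
arr[7]=4 <= 35: swap with position 6, array becomes [35, 13, 28, 31, 30, 31, 4, 39, 35]

Place pivot at position 7: [35, 13, 28, 31, 30, 31, 4, 35, 39]
Pivot position: 7

After partitioning with pivot 35, the array becomes [35, 13, 28, 31, 30, 31, 4, 35, 39]. The pivot is placed at index 7. All elements to the left of the pivot are <= 35, and all elements to the right are > 35.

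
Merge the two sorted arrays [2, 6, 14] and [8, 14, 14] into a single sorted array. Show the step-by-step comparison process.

Merging process:

Compare 2 vs 8: take 2 from left. Merged: [2]
Compare 6 vs 8: take 6 from left. Merged: [2, 6]
Compare 14 vs 8: take 8 from right. Merged: [2, 6, 8]
Compare 14 vs 14: take 14 from left. Merged: [2, 6, 8, 14]
Append remaining from right: [14, 14]. Merged: [2, 6, 8, 14, 14, 14]

Final merged array: [2, 6, 8, 14, 14, 14]
Total comparisons: 4

The merged array is [2, 6, 8, 14, 14, 14], requiring 4 comparisons. The merge step runs in O(n) time where n is the total number of elements.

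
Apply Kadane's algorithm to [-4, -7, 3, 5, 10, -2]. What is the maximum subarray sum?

Using Kadane's algorithm on [-4, -7, 3, 5, 10, -2]:

Scanning through the array:
Position 1 (value -7): max_ending_here = -7, max_so_far = -4
Position 2 (value 3): max_ending_here = 3, max_so_far = 3
Position 3 (value 5): max_ending_here = 8, max_so_far = 8
Position 4 (value 10): max_ending_here = 18, max_so_far = 18
Position 5 (value -2): max_ending_here = 16, max_so_far = 18

Maximum subarray: [3, 5, 10]
Maximum sum: 18

The maximum subarray is [3, 5, 10] with sum 18. This subarray runs from index 2 to index 4.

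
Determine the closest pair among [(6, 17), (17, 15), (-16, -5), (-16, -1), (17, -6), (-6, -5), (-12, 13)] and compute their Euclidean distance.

Computing all pairwise distances among 7 points:

d((6, 17), (17, 15)) = 11.1803
d((6, 17), (-16, -5)) = 31.1127
d((6, 17), (-16, -1)) = 28.4253
d((6, 17), (17, -6)) = 25.4951
d((6, 17), (-6, -5)) = 25.0599
d((6, 17), (-12, 13)) = 18.4391
d((17, 15), (-16, -5)) = 38.5876
d((17, 15), (-16, -1)) = 36.6742
d((17, 15), (17, -6)) = 21.0
d((17, 15), (-6, -5)) = 30.4795
d((17, 15), (-12, 13)) = 29.0689
d((-16, -5), (-16, -1)) = 4.0 <-- minimum
d((-16, -5), (17, -6)) = 33.0151
d((-16, -5), (-6, -5)) = 10.0
d((-16, -5), (-12, 13)) = 18.4391
d((-16, -1), (17, -6)) = 33.3766
d((-16, -1), (-6, -5)) = 10.7703
d((-16, -1), (-12, 13)) = 14.5602
d((17, -6), (-6, -5)) = 23.0217
d((17, -6), (-12, 13)) = 34.6699
d((-6, -5), (-12, 13)) = 18.9737

Closest pair: (-16, -5) and (-16, -1) with distance 4.0

The closest pair is (-16, -5) and (-16, -1) with Euclidean distance 4.0. For 7 points, brute-force pairwise comparison is shown above. For large n, the divide-and-conquer algorithm (sort by x, recurse on halves, check the dividing strip) achieves O(n log n).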